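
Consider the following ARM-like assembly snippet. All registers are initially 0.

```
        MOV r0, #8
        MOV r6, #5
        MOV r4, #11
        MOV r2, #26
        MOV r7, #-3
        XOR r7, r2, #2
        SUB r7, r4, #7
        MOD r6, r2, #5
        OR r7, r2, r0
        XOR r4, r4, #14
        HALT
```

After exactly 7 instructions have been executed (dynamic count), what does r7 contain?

4

after MOV r0, #8: r0=8
after MOV r6, #5: r6=5
after MOV r4, #11: r4=11
after MOV r2, #26: r2=26
after MOV r7, #-3: r7=-3
after XOR r7, r2, #2: r7=26^2=24
after SUB r7, r4, #7: r7=11-7=4
After step 7: r7 = 4.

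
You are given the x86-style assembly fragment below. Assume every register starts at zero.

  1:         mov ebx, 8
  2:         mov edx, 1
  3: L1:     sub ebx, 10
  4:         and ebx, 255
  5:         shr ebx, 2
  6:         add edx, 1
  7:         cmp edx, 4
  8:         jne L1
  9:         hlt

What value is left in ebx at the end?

0

ebx=8
edx=1
ebx=8-10=-2
ebx=(-2)&255=254
ebx=254>>2=63
edx=1+1=2
cmp edx, 4  (cmp 2,4)
jne L1: taken
ebx=63-10=53
ebx=53&255=53
ebx=53>>2=13
edx=2+1=3
cmp edx, 4  (cmp 3,4)
jne L1: taken
ebx=13-10=3
ebx=3&255=3
ebx=3>>2=0
edx=3+1=4
cmp edx, 4  (cmp 4,4)
jne L1: not taken
halt.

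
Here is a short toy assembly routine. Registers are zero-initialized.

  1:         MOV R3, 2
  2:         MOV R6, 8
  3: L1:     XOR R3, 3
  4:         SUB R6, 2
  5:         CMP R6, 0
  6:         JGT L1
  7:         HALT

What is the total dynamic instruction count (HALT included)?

after MOV R3, 2: R3=2
after MOV R6, 8: R6=8
after XOR R3, 3: R3=2^3=1
after SUB R6, 2: R6=8-2=6
CMP R6, 0  (cmp 6,0)
JGT L1: taken
after XOR R3, 3: R3=1^3=2
after SUB R6, 2: R6=6-2=4
CMP R6, 0  (cmp 4,0)
JGT L1: taken
after XOR R3, 3: R3=2^3=1
after SUB R6, 2: R6=4-2=2
CMP R6, 0  (cmp 2,0)
JGT L1: taken
after XOR R3, 3: R3=1^3=2
after SUB R6, 2: R6=2-2=0
CMP R6, 0  (cmp 0,0)
JGT L1: not taken
halt.
Total executed instructions: 19.

19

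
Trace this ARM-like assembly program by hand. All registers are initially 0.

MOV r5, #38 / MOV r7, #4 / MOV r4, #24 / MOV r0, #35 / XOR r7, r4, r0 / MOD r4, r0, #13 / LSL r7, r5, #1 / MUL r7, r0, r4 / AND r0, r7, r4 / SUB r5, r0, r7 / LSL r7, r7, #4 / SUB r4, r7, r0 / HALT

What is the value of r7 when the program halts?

5040

after MOV r5, #38: r5=38
after MOV r7, #4: r7=4
after MOV r4, #24: r4=24
after MOV r0, #35: r0=35
after XOR r7, r4, r0: r7=24^35=59
after MOD r4, r0, #13: r4=35%13=9
after LSL r7, r5, #1: r7=38<<1=76
after MUL r7, r0, r4: r7=35*9=315
after AND r0, r7, r4: r0=315&9=9
after SUB r5, r0, r7: r5=9-315=-306
after LSL r7, r7, #4: r7=315<<4=5040
after SUB r4, r7, r0: r4=5040-9=5031
halt.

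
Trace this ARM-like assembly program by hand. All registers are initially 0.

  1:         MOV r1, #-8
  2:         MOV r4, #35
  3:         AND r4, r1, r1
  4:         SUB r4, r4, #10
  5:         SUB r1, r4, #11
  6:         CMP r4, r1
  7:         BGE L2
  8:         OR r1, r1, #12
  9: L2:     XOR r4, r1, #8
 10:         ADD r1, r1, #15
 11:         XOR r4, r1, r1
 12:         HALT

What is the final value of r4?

r1=-8
r4=35
r4=(-8)&(-8)=-8
r4=(-8)-10=-18
r1=(-18)-11=-29
CMP r4, r1  (cmp -18,-29)
BGE L2: taken
r4=(-29)^8=-21
r1=(-29)+15=-14
r4=(-14)^(-14)=0
halt.

0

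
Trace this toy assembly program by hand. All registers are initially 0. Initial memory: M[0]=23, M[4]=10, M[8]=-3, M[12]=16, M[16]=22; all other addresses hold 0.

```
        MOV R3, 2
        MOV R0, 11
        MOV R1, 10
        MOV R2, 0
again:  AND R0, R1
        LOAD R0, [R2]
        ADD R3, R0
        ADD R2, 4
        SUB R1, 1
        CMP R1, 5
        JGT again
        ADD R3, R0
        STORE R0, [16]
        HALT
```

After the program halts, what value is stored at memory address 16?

R3=2
R0=11
R1=10
R2=0
R0=11&10=10
R0=M[0]=23
R3=2+23=25
R2=0+4=4
R1=10-1=9
CMP R1, 5  (cmp 9,5)
JGT again: taken
R0=23&9=1
R0=M[4]=10
R3=25+10=35
R2=4+4=8
R1=9-1=8
CMP R1, 5  (cmp 8,5)
JGT again: taken
R0=10&8=8
R0=M[8]=-3
R3=35+(-3)=32
R2=8+4=12
R1=8-1=7
CMP R1, 5  (cmp 7,5)
JGT again: taken
R0=(-3)&7=5
R0=M[12]=16
R3=32+16=48
R2=12+4=16
R1=7-1=6
CMP R1, 5  (cmp 6,5)
JGT again: taken
R0=16&6=0
R0=M[16]=22
R3=48+22=70
R2=16+4=20
R1=6-1=5
CMP R1, 5  (cmp 5,5)
JGT again: not taken
R3=70+22=92
STORE R0, [16] → M[16]=22
halt.

22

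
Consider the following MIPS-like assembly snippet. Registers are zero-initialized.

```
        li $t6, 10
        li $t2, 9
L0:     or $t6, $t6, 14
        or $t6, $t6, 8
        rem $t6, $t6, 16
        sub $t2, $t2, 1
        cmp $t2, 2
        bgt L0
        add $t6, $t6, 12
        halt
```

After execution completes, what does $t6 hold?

li $t6, 10 → $t6=10
li $t2, 9 → $t2=9
or $t6, $t6, 14 → $t6=10|14=14
or $t6, $t6, 8 → $t6=14|8=14
rem $t6, $t6, 16 → $t6=14%16=14
sub $t2, $t2, 1 → $t2=9-1=8
cmp $t2, 2  (cmp 8,2)
bgt L0: taken
or $t6, $t6, 14 → $t6=14|14=14
or $t6, $t6, 8 → $t6=14|8=14
rem $t6, $t6, 16 → $t6=14%16=14
sub $t2, $t2, 1 → $t2=8-1=7
cmp $t2, 2  (cmp 7,2)
bgt L0: taken
or $t6, $t6, 14 → $t6=14|14=14
or $t6, $t6, 8 → $t6=14|8=14
rem $t6, $t6, 16 → $t6=14%16=14
sub $t2, $t2, 1 → $t2=7-1=6
cmp $t2, 2  (cmp 6,2)
bgt L0: taken
or $t6, $t6, 14 → $t6=14|14=14
or $t6, $t6, 8 → $t6=14|8=14
rem $t6, $t6, 16 → $t6=14%16=14
sub $t2, $t2, 1 → $t2=6-1=5
cmp $t2, 2  (cmp 5,2)
bgt L0: taken
or $t6, $t6, 14 → $t6=14|14=14
or $t6, $t6, 8 → $t6=14|8=14
rem $t6, $t6, 16 → $t6=14%16=14
sub $t2, $t2, 1 → $t2=5-1=4
cmp $t2, 2  (cmp 4,2)
bgt L0: taken
or $t6, $t6, 14 → $t6=14|14=14
or $t6, $t6, 8 → $t6=14|8=14
rem $t6, $t6, 16 → $t6=14%16=14
sub $t2, $t2, 1 → $t2=4-1=3
cmp $t2, 2  (cmp 3,2)
bgt L0: taken
or $t6, $t6, 14 → $t6=14|14=14
or $t6, $t6, 8 → $t6=14|8=14
rem $t6, $t6, 16 → $t6=14%16=14
sub $t2, $t2, 1 → $t2=3-1=2
cmp $t2, 2  (cmp 2,2)
bgt L0: not taken
add $t6, $t6, 12 → $t6=14+12=26
halt.

26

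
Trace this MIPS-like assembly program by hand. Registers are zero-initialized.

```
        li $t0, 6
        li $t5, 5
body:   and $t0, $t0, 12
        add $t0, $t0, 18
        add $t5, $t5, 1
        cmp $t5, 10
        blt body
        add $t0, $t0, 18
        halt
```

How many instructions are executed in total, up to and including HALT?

29

after li $t0, 6: $t0=6
after li $t5, 5: $t5=5
after and $t0, $t0, 12: $t0=6&12=4
after add $t0, $t0, 18: $t0=4+18=22
after add $t5, $t5, 1: $t5=5+1=6
cmp $t5, 10  (cmp 6,10)
blt body: taken
after and $t0, $t0, 12: $t0=22&12=4
after add $t0, $t0, 18: $t0=4+18=22
after add $t5, $t5, 1: $t5=6+1=7
cmp $t5, 10  (cmp 7,10)
blt body: taken
after and $t0, $t0, 12: $t0=22&12=4
after add $t0, $t0, 18: $t0=4+18=22
after add $t5, $t5, 1: $t5=7+1=8
cmp $t5, 10  (cmp 8,10)
blt body: taken
after and $t0, $t0, 12: $t0=22&12=4
after add $t0, $t0, 18: $t0=4+18=22
after add $t5, $t5, 1: $t5=8+1=9
cmp $t5, 10  (cmp 9,10)
blt body: taken
after and $t0, $t0, 12: $t0=22&12=4
after add $t0, $t0, 18: $t0=4+18=22
after add $t5, $t5, 1: $t5=9+1=10
cmp $t5, 10  (cmp 10,10)
blt body: not taken
after add $t0, $t0, 18: $t0=22+18=40
halt.
Total executed instructions: 29.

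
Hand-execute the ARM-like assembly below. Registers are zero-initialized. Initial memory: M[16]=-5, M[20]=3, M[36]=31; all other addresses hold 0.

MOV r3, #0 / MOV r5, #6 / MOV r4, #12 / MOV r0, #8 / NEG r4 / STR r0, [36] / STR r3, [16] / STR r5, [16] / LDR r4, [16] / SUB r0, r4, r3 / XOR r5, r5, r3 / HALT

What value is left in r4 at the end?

after MOV r3, #0: r3=0
after MOV r5, #6: r5=6
after MOV r4, #12: r4=12
after MOV r0, #8: r0=8
after NEG r4: r4=-(12)=-12
STR r0, [36] → M[36]=8
STR r3, [16] → M[16]=0
STR r5, [16] → M[16]=6
after LDR r4, [16]: r4=M[16]=6
after SUB r0, r4, r3: r0=6-0=6
after XOR r5, r5, r3: r5=6^0=6
halt.

6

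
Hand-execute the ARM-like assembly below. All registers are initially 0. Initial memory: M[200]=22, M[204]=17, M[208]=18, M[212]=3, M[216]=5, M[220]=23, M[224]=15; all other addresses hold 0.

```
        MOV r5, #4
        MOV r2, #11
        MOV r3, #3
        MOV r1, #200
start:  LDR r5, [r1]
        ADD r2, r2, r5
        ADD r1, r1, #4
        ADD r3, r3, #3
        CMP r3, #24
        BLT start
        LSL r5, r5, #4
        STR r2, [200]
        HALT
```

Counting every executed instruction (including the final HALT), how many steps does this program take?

after MOV r5, #4: r5=4
after MOV r2, #11: r2=11
after MOV r3, #3: r3=3
after MOV r1, #200: r1=200
after LDR r5, [r1]: r5=M[200]=22
after ADD r2, r2, r5: r2=11+22=33
after ADD r1, r1, #4: r1=200+4=204
after ADD r3, r3, #3: r3=3+3=6
CMP r3, #24  (cmp 6,24)
BLT start: taken
after LDR r5, [r1]: r5=M[204]=17
after ADD r2, r2, r5: r2=33+17=50
after ADD r1, r1, #4: r1=204+4=208
after ADD r3, r3, #3: r3=6+3=9
CMP r3, #24  (cmp 9,24)
BLT start: taken
after LDR r5, [r1]: r5=M[208]=18
after ADD r2, r2, r5: r2=50+18=68
after ADD r1, r1, #4: r1=208+4=212
after ADD r3, r3, #3: r3=9+3=12
CMP r3, #24  (cmp 12,24)
BLT start: taken
after LDR r5, [r1]: r5=M[212]=3
after ADD r2, r2, r5: r2=68+3=71
after ADD r1, r1, #4: r1=212+4=216
after ADD r3, r3, #3: r3=12+3=15
CMP r3, #24  (cmp 15,24)
BLT start: taken
after LDR r5, [r1]: r5=M[216]=5
after ADD r2, r2, r5: r2=71+5=76
after ADD r1, r1, #4: r1=216+4=220
after ADD r3, r3, #3: r3=15+3=18
CMP r3, #24  (cmp 18,24)
BLT start: taken
after LDR r5, [r1]: r5=M[220]=23
after ADD r2, r2, r5: r2=76+23=99
after ADD r1, r1, #4: r1=220+4=224
after ADD r3, r3, #3: r3=18+3=21
CMP r3, #24  (cmp 21,24)
BLT start: taken
after LDR r5, [r1]: r5=M[224]=15
after ADD r2, r2, r5: r2=99+15=114
after ADD r1, r1, #4: r1=224+4=228
after ADD r3, r3, #3: r3=21+3=24
CMP r3, #24  (cmp 24,24)
BLT start: not taken
after LSL r5, r5, #4: r5=15<<4=240
STR r2, [200] → M[200]=114
halt.
Total executed instructions: 49.

49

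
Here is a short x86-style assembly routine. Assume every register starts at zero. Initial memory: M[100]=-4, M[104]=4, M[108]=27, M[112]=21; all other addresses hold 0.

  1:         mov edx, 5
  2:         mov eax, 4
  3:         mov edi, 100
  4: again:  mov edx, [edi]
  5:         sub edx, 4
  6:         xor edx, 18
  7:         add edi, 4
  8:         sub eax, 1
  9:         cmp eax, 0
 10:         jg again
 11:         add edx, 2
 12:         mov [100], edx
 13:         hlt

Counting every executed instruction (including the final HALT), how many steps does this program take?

34

after mov edx, 5: edx=5
after mov eax, 4: eax=4
after mov edi, 100: edi=100
after mov edx, [edi]: edx=M[100]=-4
after sub edx, 4: edx=(-4)-4=-8
after xor edx, 18: edx=(-8)^18=-22
after add edi, 4: edi=100+4=104
after sub eax, 1: eax=4-1=3
cmp eax, 0  (cmp 3,0)
jg again: taken
after mov edx, [edi]: edx=M[104]=4
after sub edx, 4: edx=4-4=0
after xor edx, 18: edx=0^18=18
after add edi, 4: edi=104+4=108
after sub eax, 1: eax=3-1=2
cmp eax, 0  (cmp 2,0)
jg again: taken
after mov edx, [edi]: edx=M[108]=27
after sub edx, 4: edx=27-4=23
after xor edx, 18: edx=23^18=5
after add edi, 4: edi=108+4=112
after sub eax, 1: eax=2-1=1
cmp eax, 0  (cmp 1,0)
jg again: taken
after mov edx, [edi]: edx=M[112]=21
after sub edx, 4: edx=21-4=17
after xor edx, 18: edx=17^18=3
after add edi, 4: edi=112+4=116
after sub eax, 1: eax=1-1=0
cmp eax, 0  (cmp 0,0)
jg again: not taken
after add edx, 2: edx=3+2=5
mov [100], edx → M[100]=5
halt.
Total executed instructions: 34.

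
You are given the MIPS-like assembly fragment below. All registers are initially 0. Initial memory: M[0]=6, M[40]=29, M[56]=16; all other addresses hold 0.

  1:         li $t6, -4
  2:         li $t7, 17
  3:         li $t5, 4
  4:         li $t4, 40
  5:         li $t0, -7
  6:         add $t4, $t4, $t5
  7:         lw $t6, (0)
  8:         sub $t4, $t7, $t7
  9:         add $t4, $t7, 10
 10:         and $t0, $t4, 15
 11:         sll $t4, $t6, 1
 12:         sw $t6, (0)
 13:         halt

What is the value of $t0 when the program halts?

after li $t6, -4: $t6=-4
after li $t7, 17: $t7=17
after li $t5, 4: $t5=4
after li $t4, 40: $t4=40
after li $t0, -7: $t0=-7
after add $t4, $t4, $t5: $t4=40+4=44
after lw $t6, (0): $t6=M[0]=6
after sub $t4, $t7, $t7: $t4=17-17=0
after add $t4, $t7, 10: $t4=17+10=27
after and $t0, $t4, 15: $t0=27&15=11
after sll $t4, $t6, 1: $t4=6<<1=12
sw $t6, (0) → M[0]=6
halt.

11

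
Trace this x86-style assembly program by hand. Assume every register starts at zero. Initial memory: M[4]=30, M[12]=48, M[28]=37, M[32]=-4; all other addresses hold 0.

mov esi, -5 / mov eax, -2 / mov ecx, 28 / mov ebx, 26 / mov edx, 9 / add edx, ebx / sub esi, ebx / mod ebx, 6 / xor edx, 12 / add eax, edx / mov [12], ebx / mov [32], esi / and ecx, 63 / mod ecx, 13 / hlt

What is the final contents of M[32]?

-31

after mov esi, -5: esi=-5
after mov eax, -2: eax=-2
after mov ecx, 28: ecx=28
after mov ebx, 26: ebx=26
after mov edx, 9: edx=9
after add edx, ebx: edx=9+26=35
after sub esi, ebx: esi=(-5)-26=-31
after mod ebx, 6: ebx=26%6=2
after xor edx, 12: edx=35^12=47
after add eax, edx: eax=(-2)+47=45
mov [12], ebx → M[12]=2
mov [32], esi → M[32]=-31
after and ecx, 63: ecx=28&63=28
after mod ecx, 13: ecx=28%13=2
halt.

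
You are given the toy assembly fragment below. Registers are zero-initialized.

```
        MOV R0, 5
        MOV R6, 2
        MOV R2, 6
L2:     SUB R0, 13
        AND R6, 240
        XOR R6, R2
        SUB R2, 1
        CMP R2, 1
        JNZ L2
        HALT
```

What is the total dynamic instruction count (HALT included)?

R0=5
R6=2
R2=6
R0=5-13=-8
R6=2&240=0
R6=0^6=6
R2=6-1=5
CMP R2, 1  (cmp 5,1)
JNZ L2: taken
R0=(-8)-13=-21
R6=6&240=0
R6=0^5=5
R2=5-1=4
CMP R2, 1  (cmp 4,1)
JNZ L2: taken
R0=(-21)-13=-34
R6=5&240=0
R6=0^4=4
R2=4-1=3
CMP R2, 1  (cmp 3,1)
JNZ L2: taken
R0=(-34)-13=-47
R6=4&240=0
R6=0^3=3
R2=3-1=2
CMP R2, 1  (cmp 2,1)
JNZ L2: taken
R0=(-47)-13=-60
R6=3&240=0
R6=0^2=2
R2=2-1=1
CMP R2, 1  (cmp 1,1)
JNZ L2: not taken
halt.
Total executed instructions: 34.

34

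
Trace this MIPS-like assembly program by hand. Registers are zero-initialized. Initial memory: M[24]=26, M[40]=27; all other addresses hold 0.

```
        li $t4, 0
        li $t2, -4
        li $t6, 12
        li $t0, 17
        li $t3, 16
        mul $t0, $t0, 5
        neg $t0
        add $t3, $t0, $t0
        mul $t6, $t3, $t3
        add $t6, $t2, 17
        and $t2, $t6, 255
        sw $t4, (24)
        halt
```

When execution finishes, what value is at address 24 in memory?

$t4=0
$t2=-4
$t6=12
$t0=17
$t3=16
$t0=17*5=85
$t0=-(85)=-85
$t3=(-85)+(-85)=-170
$t6=(-170)*(-170)=28900
$t6=(-4)+17=13
$t2=13&255=13
sw $t4, (24) → M[24]=0
halt.

0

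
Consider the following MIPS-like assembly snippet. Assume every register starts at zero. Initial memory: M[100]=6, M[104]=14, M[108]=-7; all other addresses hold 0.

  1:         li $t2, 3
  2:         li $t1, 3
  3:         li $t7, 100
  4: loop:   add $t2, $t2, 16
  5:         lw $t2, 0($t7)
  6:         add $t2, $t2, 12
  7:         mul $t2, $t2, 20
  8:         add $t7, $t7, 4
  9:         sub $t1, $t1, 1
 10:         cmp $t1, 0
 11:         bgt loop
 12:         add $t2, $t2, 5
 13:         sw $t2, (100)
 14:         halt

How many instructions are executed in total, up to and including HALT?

$t2=3
$t1=3
$t7=100
$t2=3+16=19
$t2=M[100]=6
$t2=6+12=18
$t2=18*20=360
$t7=100+4=104
$t1=3-1=2
cmp $t1, 0  (cmp 2,0)
bgt loop: taken
$t2=360+16=376
$t2=M[104]=14
$t2=14+12=26
$t2=26*20=520
$t7=104+4=108
$t1=2-1=1
cmp $t1, 0  (cmp 1,0)
bgt loop: taken
$t2=520+16=536
$t2=M[108]=-7
$t2=(-7)+12=5
$t2=5*20=100
$t7=108+4=112
$t1=1-1=0
cmp $t1, 0  (cmp 0,0)
bgt loop: not taken
$t2=100+5=105
sw $t2, (100) → M[100]=105
halt.
Total executed instructions: 30.

30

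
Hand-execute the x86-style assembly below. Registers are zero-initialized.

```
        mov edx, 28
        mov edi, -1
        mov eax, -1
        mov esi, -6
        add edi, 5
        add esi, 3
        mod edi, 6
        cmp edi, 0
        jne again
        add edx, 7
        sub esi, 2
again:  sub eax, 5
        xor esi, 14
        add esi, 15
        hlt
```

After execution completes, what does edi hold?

4

mov edx, 28 → edx=28
mov edi, -1 → edi=-1
mov eax, -1 → eax=-1
mov esi, -6 → esi=-6
add edi, 5 → edi=(-1)+5=4
add esi, 3 → esi=(-6)+3=-3
mod edi, 6 → edi=4%6=4
cmp edi, 0  (cmp 4,0)
jne again: taken
sub eax, 5 → eax=(-1)-5=-6
xor esi, 14 → esi=(-3)^14=-13
add esi, 15 → esi=(-13)+15=2
halt.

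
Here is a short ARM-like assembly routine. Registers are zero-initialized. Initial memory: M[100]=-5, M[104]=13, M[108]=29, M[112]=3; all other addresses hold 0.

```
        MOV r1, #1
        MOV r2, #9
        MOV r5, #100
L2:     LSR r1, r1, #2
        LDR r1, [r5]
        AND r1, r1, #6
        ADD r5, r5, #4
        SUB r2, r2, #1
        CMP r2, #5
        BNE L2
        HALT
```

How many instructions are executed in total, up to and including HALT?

after MOV r1, #1: r1=1
after MOV r2, #9: r2=9
after MOV r5, #100: r5=100
after LSR r1, r1, #2: r1=1>>2=0
after LDR r1, [r5]: r1=M[100]=-5
after AND r1, r1, #6: r1=(-5)&6=2
after ADD r5, r5, #4: r5=100+4=104
after SUB r2, r2, #1: r2=9-1=8
CMP r2, #5  (cmp 8,5)
BNE L2: taken
after LSR r1, r1, #2: r1=2>>2=0
after LDR r1, [r5]: r1=M[104]=13
after AND r1, r1, #6: r1=13&6=4
after ADD r5, r5, #4: r5=104+4=108
after SUB r2, r2, #1: r2=8-1=7
CMP r2, #5  (cmp 7,5)
BNE L2: taken
after LSR r1, r1, #2: r1=4>>2=1
after LDR r1, [r5]: r1=M[108]=29
after AND r1, r1, #6: r1=29&6=4
after ADD r5, r5, #4: r5=108+4=112
after SUB r2, r2, #1: r2=7-1=6
CMP r2, #5  (cmp 6,5)
BNE L2: taken
after LSR r1, r1, #2: r1=4>>2=1
after LDR r1, [r5]: r1=M[112]=3
after AND r1, r1, #6: r1=3&6=2
after ADD r5, r5, #4: r5=112+4=116
after SUB r2, r2, #1: r2=6-1=5
CMP r2, #5  (cmp 5,5)
BNE L2: not taken
halt.
Total executed instructions: 32.

32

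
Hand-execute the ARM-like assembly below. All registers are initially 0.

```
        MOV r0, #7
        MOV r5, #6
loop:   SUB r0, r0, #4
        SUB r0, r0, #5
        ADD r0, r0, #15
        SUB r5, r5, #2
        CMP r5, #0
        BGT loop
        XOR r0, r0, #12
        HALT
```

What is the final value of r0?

21

after MOV r0, #7: r0=7
after MOV r5, #6: r5=6
after SUB r0, r0, #4: r0=7-4=3
after SUB r0, r0, #5: r0=3-5=-2
after ADD r0, r0, #15: r0=(-2)+15=13
after SUB r5, r5, #2: r5=6-2=4
CMP r5, #0  (cmp 4,0)
BGT loop: taken
after SUB r0, r0, #4: r0=13-4=9
after SUB r0, r0, #5: r0=9-5=4
after ADD r0, r0, #15: r0=4+15=19
after SUB r5, r5, #2: r5=4-2=2
CMP r5, #0  (cmp 2,0)
BGT loop: taken
after SUB r0, r0, #4: r0=19-4=15
after SUB r0, r0, #5: r0=15-5=10
after ADD r0, r0, #15: r0=10+15=25
after SUB r5, r5, #2: r5=2-2=0
CMP r5, #0  (cmp 0,0)
BGT loop: not taken
after XOR r0, r0, #12: r0=25^12=21
halt.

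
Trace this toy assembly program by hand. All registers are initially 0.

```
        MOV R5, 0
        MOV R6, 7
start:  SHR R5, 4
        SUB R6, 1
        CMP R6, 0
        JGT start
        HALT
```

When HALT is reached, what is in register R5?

0

MOV R5, 0 → R5=0
MOV R6, 7 → R6=7
SHR R5, 4 → R5=0>>4=0
SUB R6, 1 → R6=7-1=6
CMP R6, 0  (cmp 6,0)
JGT start: taken
SHR R5, 4 → R5=0>>4=0
SUB R6, 1 → R6=6-1=5
CMP R6, 0  (cmp 5,0)
JGT start: taken
SHR R5, 4 → R5=0>>4=0
SUB R6, 1 → R6=5-1=4
CMP R6, 0  (cmp 4,0)
JGT start: taken
SHR R5, 4 → R5=0>>4=0
SUB R6, 1 → R6=4-1=3
CMP R6, 0  (cmp 3,0)
JGT start: taken
SHR R5, 4 → R5=0>>4=0
SUB R6, 1 → R6=3-1=2
CMP R6, 0  (cmp 2,0)
JGT start: taken
SHR R5, 4 → R5=0>>4=0
SUB R6, 1 → R6=2-1=1
CMP R6, 0  (cmp 1,0)
JGT start: taken
SHR R5, 4 → R5=0>>4=0
SUB R6, 1 → R6=1-1=0
CMP R6, 0  (cmp 0,0)
JGT start: not taken
halt.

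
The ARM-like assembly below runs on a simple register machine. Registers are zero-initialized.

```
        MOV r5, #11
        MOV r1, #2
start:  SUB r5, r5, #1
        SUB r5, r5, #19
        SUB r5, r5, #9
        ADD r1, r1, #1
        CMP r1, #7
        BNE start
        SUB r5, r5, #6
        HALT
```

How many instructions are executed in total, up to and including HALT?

34

after MOV r5, #11: r5=11
after MOV r1, #2: r1=2
after SUB r5, r5, #1: r5=11-1=10
after SUB r5, r5, #19: r5=10-19=-9
after SUB r5, r5, #9: r5=(-9)-9=-18
after ADD r1, r1, #1: r1=2+1=3
CMP r1, #7  (cmp 3,7)
BNE start: taken
after SUB r5, r5, #1: r5=(-18)-1=-19
after SUB r5, r5, #19: r5=(-19)-19=-38
after SUB r5, r5, #9: r5=(-38)-9=-47
after ADD r1, r1, #1: r1=3+1=4
CMP r1, #7  (cmp 4,7)
BNE start: taken
after SUB r5, r5, #1: r5=(-47)-1=-48
after SUB r5, r5, #19: r5=(-48)-19=-67
after SUB r5, r5, #9: r5=(-67)-9=-76
after ADD r1, r1, #1: r1=4+1=5
CMP r1, #7  (cmp 5,7)
BNE start: taken
after SUB r5, r5, #1: r5=(-76)-1=-77
after SUB r5, r5, #19: r5=(-77)-19=-96
after SUB r5, r5, #9: r5=(-96)-9=-105
after ADD r1, r1, #1: r1=5+1=6
CMP r1, #7  (cmp 6,7)
BNE start: taken
after SUB r5, r5, #1: r5=(-105)-1=-106
after SUB r5, r5, #19: r5=(-106)-19=-125
after SUB r5, r5, #9: r5=(-125)-9=-134
after ADD r1, r1, #1: r1=6+1=7
CMP r1, #7  (cmp 7,7)
BNE start: not taken
after SUB r5, r5, #6: r5=(-134)-6=-140
halt.
Total executed instructions: 34.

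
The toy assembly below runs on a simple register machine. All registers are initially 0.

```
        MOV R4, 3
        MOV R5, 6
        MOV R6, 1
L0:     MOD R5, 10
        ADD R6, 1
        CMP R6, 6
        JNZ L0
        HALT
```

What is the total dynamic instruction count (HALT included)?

24

after MOV R4, 3: R4=3
after MOV R5, 6: R5=6
after MOV R6, 1: R6=1
after MOD R5, 10: R5=6%10=6
after ADD R6, 1: R6=1+1=2
CMP R6, 6  (cmp 2,6)
JNZ L0: taken
after MOD R5, 10: R5=6%10=6
after ADD R6, 1: R6=2+1=3
CMP R6, 6  (cmp 3,6)
JNZ L0: taken
after MOD R5, 10: R5=6%10=6
after ADD R6, 1: R6=3+1=4
CMP R6, 6  (cmp 4,6)
JNZ L0: taken
after MOD R5, 10: R5=6%10=6
after ADD R6, 1: R6=4+1=5
CMP R6, 6  (cmp 5,6)
JNZ L0: taken
after MOD R5, 10: R5=6%10=6
after ADD R6, 1: R6=5+1=6
CMP R6, 6  (cmp 6,6)
JNZ L0: not taken
halt.
Total executed instructions: 24.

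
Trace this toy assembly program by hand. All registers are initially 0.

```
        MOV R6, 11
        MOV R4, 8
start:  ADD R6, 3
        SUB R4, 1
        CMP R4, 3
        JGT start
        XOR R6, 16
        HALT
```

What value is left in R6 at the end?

10

R6=11
R4=8
R6=11+3=14
R4=8-1=7
CMP R4, 3  (cmp 7,3)
JGT start: taken
R6=14+3=17
R4=7-1=6
CMP R4, 3  (cmp 6,3)
JGT start: taken
R6=17+3=20
R4=6-1=5
CMP R4, 3  (cmp 5,3)
JGT start: taken
R6=20+3=23
R4=5-1=4
CMP R4, 3  (cmp 4,3)
JGT start: taken
R6=23+3=26
R4=4-1=3
CMP R4, 3  (cmp 3,3)
JGT start: not taken
R6=26^16=10
halt.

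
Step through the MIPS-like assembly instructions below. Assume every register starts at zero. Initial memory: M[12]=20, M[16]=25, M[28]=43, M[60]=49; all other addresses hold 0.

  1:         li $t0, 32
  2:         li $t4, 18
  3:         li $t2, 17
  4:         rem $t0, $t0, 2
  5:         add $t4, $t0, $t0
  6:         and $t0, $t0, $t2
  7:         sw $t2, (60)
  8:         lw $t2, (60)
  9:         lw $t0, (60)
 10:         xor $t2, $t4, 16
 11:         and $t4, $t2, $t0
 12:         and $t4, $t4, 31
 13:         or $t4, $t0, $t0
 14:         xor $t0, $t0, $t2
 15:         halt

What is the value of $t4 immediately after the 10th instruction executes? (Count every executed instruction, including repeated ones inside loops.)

0

$t0=32
$t4=18
$t2=17
$t0=32%2=0
$t4=0+0=0
$t0=0&17=0
sw $t2, (60) → M[60]=17
$t2=M[60]=17
$t0=M[60]=17
$t2=0^16=16
After step 10: $t4 = 0.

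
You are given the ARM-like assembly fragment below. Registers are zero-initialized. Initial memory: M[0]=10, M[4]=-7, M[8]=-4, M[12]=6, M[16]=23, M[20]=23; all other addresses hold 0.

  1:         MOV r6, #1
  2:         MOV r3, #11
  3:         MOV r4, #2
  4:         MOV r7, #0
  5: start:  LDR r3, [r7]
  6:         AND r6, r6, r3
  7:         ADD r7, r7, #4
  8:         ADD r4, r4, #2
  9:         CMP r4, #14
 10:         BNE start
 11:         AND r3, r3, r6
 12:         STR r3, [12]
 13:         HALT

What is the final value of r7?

MOV r6, #1 → r6=1
MOV r3, #11 → r3=11
MOV r4, #2 → r4=2
MOV r7, #0 → r7=0
LDR r3, [r7] → r3=M[0]=10
AND r6, r6, r3 → r6=1&10=0
ADD r7, r7, #4 → r7=0+4=4
ADD r4, r4, #2 → r4=2+2=4
CMP r4, #14  (cmp 4,14)
BNE start: taken
LDR r3, [r7] → r3=M[4]=-7
AND r6, r6, r3 → r6=0&(-7)=0
ADD r7, r7, #4 → r7=4+4=8
ADD r4, r4, #2 → r4=4+2=6
CMP r4, #14  (cmp 6,14)
BNE start: taken
LDR r3, [r7] → r3=M[8]=-4
AND r6, r6, r3 → r6=0&(-4)=0
ADD r7, r7, #4 → r7=8+4=12
ADD r4, r4, #2 → r4=6+2=8
CMP r4, #14  (cmp 8,14)
BNE start: taken
LDR r3, [r7] → r3=M[12]=6
AND r6, r6, r3 → r6=0&6=0
ADD r7, r7, #4 → r7=12+4=16
ADD r4, r4, #2 → r4=8+2=10
CMP r4, #14  (cmp 10,14)
BNE start: taken
LDR r3, [r7] → r3=M[16]=23
AND r6, r6, r3 → r6=0&23=0
ADD r7, r7, #4 → r7=16+4=20
ADD r4, r4, #2 → r4=10+2=12
CMP r4, #14  (cmp 12,14)
BNE start: taken
LDR r3, [r7] → r3=M[20]=23
AND r6, r6, r3 → r6=0&23=0
ADD r7, r7, #4 → r7=20+4=24
ADD r4, r4, #2 → r4=12+2=14
CMP r4, #14  (cmp 14,14)
BNE start: not taken
AND r3, r3, r6 → r3=23&0=0
STR r3, [12] → M[12]=0
halt.

24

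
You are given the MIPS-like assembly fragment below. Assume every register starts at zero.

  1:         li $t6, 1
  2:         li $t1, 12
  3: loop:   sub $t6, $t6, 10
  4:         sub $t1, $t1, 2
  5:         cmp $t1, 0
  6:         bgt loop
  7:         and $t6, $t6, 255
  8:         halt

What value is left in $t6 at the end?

197

li $t6, 1 → $t6=1
li $t1, 12 → $t1=12
sub $t6, $t6, 10 → $t6=1-10=-9
sub $t1, $t1, 2 → $t1=12-2=10
cmp $t1, 0  (cmp 10,0)
bgt loop: taken
sub $t6, $t6, 10 → $t6=(-9)-10=-19
sub $t1, $t1, 2 → $t1=10-2=8
cmp $t1, 0  (cmp 8,0)
bgt loop: taken
sub $t6, $t6, 10 → $t6=(-19)-10=-29
sub $t1, $t1, 2 → $t1=8-2=6
cmp $t1, 0  (cmp 6,0)
bgt loop: taken
sub $t6, $t6, 10 → $t6=(-29)-10=-39
sub $t1, $t1, 2 → $t1=6-2=4
cmp $t1, 0  (cmp 4,0)
bgt loop: taken
sub $t6, $t6, 10 → $t6=(-39)-10=-49
sub $t1, $t1, 2 → $t1=4-2=2
cmp $t1, 0  (cmp 2,0)
bgt loop: taken
sub $t6, $t6, 10 → $t6=(-49)-10=-59
sub $t1, $t1, 2 → $t1=2-2=0
cmp $t1, 0  (cmp 0,0)
bgt loop: not taken
and $t6, $t6, 255 → $t6=(-59)&255=197
halt.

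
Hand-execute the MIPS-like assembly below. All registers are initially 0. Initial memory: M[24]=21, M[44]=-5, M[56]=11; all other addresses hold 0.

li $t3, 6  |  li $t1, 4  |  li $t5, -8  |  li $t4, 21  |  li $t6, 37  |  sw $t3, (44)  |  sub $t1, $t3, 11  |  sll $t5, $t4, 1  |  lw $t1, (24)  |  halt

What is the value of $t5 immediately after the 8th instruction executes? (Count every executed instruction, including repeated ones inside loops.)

li $t3, 6 → $t3=6
li $t1, 4 → $t1=4
li $t5, -8 → $t5=-8
li $t4, 21 → $t4=21
li $t6, 37 → $t6=37
sw $t3, (44) → M[44]=6
sub $t1, $t3, 11 → $t1=6-11=-5
sll $t5, $t4, 1 → $t5=21<<1=42
After step 8: $t5 = 42.

42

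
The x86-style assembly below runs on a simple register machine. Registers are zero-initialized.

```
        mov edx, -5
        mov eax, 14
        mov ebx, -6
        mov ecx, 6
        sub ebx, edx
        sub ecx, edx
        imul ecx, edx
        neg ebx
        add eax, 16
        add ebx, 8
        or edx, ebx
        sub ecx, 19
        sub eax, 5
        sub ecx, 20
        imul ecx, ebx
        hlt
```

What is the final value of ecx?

mov edx, -5 → edx=-5
mov eax, 14 → eax=14
mov ebx, -6 → ebx=-6
mov ecx, 6 → ecx=6
sub ebx, edx → ebx=(-6)-(-5)=-1
sub ecx, edx → ecx=6-(-5)=11
imul ecx, edx → ecx=11*(-5)=-55
neg ebx → ebx=-(-1)=1
add eax, 16 → eax=14+16=30
add ebx, 8 → ebx=1+8=9
or edx, ebx → edx=(-5)|9=-5
sub ecx, 19 → ecx=(-55)-19=-74
sub eax, 5 → eax=30-5=25
sub ecx, 20 → ecx=(-74)-20=-94
imul ecx, ebx → ecx=(-94)*9=-846
halt.

-846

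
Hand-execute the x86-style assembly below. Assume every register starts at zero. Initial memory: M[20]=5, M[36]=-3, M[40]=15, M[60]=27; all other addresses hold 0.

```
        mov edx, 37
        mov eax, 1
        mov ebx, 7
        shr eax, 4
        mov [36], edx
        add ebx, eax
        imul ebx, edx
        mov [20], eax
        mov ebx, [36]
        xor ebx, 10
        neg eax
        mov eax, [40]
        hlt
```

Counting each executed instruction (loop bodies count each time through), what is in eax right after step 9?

after mov edx, 37: edx=37
after mov eax, 1: eax=1
after mov ebx, 7: ebx=7
after shr eax, 4: eax=1>>4=0
mov [36], edx → M[36]=37
after add ebx, eax: ebx=7+0=7
after imul ebx, edx: ebx=7*37=259
mov [20], eax → M[20]=0
after mov ebx, [36]: ebx=M[36]=37
After step 9: eax = 0.

0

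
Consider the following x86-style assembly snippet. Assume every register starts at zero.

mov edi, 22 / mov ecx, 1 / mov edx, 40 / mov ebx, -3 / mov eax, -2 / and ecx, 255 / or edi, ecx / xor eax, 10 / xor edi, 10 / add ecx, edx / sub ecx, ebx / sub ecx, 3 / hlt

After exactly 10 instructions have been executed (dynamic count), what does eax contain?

-12

edi=22
ecx=1
edx=40
ebx=-3
eax=-2
ecx=1&255=1
edi=22|1=23
eax=(-2)^10=-12
edi=23^10=29
ecx=1+40=41
After step 10: eax = -12.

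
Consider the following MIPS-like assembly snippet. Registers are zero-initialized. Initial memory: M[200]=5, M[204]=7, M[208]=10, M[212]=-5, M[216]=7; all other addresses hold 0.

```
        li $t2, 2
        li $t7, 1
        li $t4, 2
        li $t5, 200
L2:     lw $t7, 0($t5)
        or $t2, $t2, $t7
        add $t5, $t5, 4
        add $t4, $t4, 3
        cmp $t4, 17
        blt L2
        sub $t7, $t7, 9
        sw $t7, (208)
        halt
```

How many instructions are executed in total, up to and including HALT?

li $t2, 2 → $t2=2
li $t7, 1 → $t7=1
li $t4, 2 → $t4=2
li $t5, 200 → $t5=200
lw $t7, 0($t5) → $t7=M[200]=5
or $t2, $t2, $t7 → $t2=2|5=7
add $t5, $t5, 4 → $t5=200+4=204
add $t4, $t4, 3 → $t4=2+3=5
cmp $t4, 17  (cmp 5,17)
blt L2: taken
lw $t7, 0($t5) → $t7=M[204]=7
or $t2, $t2, $t7 → $t2=7|7=7
add $t5, $t5, 4 → $t5=204+4=208
add $t4, $t4, 3 → $t4=5+3=8
cmp $t4, 17  (cmp 8,17)
blt L2: taken
lw $t7, 0($t5) → $t7=M[208]=10
or $t2, $t2, $t7 → $t2=7|10=15
add $t5, $t5, 4 → $t5=208+4=212
add $t4, $t4, 3 → $t4=8+3=11
cmp $t4, 17  (cmp 11,17)
blt L2: taken
lw $t7, 0($t5) → $t7=M[212]=-5
or $t2, $t2, $t7 → $t2=15|(-5)=-1
add $t5, $t5, 4 → $t5=212+4=216
add $t4, $t4, 3 → $t4=11+3=14
cmp $t4, 17  (cmp 14,17)
blt L2: taken
lw $t7, 0($t5) → $t7=M[216]=7
or $t2, $t2, $t7 → $t2=(-1)|7=-1
add $t5, $t5, 4 → $t5=216+4=220
add $t4, $t4, 3 → $t4=14+3=17
cmp $t4, 17  (cmp 17,17)
blt L2: not taken
sub $t7, $t7, 9 → $t7=7-9=-2
sw $t7, (208) → M[208]=-2
halt.
Total executed instructions: 37.

37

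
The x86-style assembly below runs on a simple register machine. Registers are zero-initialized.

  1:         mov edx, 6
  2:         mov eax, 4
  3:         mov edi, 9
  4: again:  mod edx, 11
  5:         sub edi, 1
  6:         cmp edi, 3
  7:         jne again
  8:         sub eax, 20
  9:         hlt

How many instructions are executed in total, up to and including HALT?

after mov edx, 6: edx=6
after mov eax, 4: eax=4
after mov edi, 9: edi=9
after mod edx, 11: edx=6%11=6
after sub edi, 1: edi=9-1=8
cmp edi, 3  (cmp 8,3)
jne again: taken
after mod edx, 11: edx=6%11=6
after sub edi, 1: edi=8-1=7
cmp edi, 3  (cmp 7,3)
jne again: taken
after mod edx, 11: edx=6%11=6
after sub edi, 1: edi=7-1=6
cmp edi, 3  (cmp 6,3)
jne again: taken
after mod edx, 11: edx=6%11=6
after sub edi, 1: edi=6-1=5
cmp edi, 3  (cmp 5,3)
jne again: taken
after mod edx, 11: edx=6%11=6
after sub edi, 1: edi=5-1=4
cmp edi, 3  (cmp 4,3)
jne again: taken
after mod edx, 11: edx=6%11=6
after sub edi, 1: edi=4-1=3
cmp edi, 3  (cmp 3,3)
jne again: not taken
after sub eax, 20: eax=4-20=-16
halt.
Total executed instructions: 29.

29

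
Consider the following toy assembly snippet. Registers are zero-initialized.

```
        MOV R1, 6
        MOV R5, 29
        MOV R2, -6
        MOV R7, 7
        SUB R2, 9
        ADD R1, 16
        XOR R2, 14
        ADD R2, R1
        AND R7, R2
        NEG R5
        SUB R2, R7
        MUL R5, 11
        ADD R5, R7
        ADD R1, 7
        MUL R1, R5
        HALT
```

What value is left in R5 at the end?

-314

MOV R1, 6 → R1=6
MOV R5, 29 → R5=29
MOV R2, -6 → R2=-6
MOV R7, 7 → R7=7
SUB R2, 9 → R2=(-6)-9=-15
ADD R1, 16 → R1=6+16=22
XOR R2, 14 → R2=(-15)^14=-1
ADD R2, R1 → R2=(-1)+22=21
AND R7, R2 → R7=7&21=5
NEG R5 → R5=-(29)=-29
SUB R2, R7 → R2=21-5=16
MUL R5, 11 → R5=(-29)*11=-319
ADD R5, R7 → R5=(-319)+5=-314
ADD R1, 7 → R1=22+7=29
MUL R1, R5 → R1=29*(-314)=-9106
halt.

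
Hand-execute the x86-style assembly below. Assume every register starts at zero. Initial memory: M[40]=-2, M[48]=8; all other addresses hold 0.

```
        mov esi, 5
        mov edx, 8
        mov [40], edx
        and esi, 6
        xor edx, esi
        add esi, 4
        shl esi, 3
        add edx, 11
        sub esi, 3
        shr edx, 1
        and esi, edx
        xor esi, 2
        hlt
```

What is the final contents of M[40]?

8

after mov esi, 5: esi=5
after mov edx, 8: edx=8
mov [40], edx → M[40]=8
after and esi, 6: esi=5&6=4
after xor edx, esi: edx=8^4=12
after add esi, 4: esi=4+4=8
after shl esi, 3: esi=8<<3=64
after add edx, 11: edx=12+11=23
after sub esi, 3: esi=64-3=61
after shr edx, 1: edx=23>>1=11
after and esi, edx: esi=61&11=9
after xor esi, 2: esi=9^2=11
halt.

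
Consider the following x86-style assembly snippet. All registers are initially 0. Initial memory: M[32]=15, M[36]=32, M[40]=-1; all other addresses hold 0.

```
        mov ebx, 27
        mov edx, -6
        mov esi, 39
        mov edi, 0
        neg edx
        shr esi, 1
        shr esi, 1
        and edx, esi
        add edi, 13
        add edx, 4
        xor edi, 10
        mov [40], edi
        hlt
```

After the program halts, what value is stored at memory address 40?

7

mov ebx, 27 → ebx=27
mov edx, -6 → edx=-6
mov esi, 39 → esi=39
mov edi, 0 → edi=0
neg edx → edx=-(-6)=6
shr esi, 1 → esi=39>>1=19
shr esi, 1 → esi=19>>1=9
and edx, esi → edx=6&9=0
add edi, 13 → edi=0+13=13
add edx, 4 → edx=0+4=4
xor edi, 10 → edi=13^10=7
mov [40], edi → M[40]=7
halt.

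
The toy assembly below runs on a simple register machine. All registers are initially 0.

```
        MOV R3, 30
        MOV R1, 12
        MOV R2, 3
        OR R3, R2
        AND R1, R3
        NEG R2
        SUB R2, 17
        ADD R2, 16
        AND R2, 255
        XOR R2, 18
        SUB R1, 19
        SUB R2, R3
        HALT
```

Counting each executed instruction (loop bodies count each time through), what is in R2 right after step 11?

238

R3=30
R1=12
R2=3
R3=30|3=31
R1=12&31=12
R2=-(3)=-3
R2=(-3)-17=-20
R2=(-20)+16=-4
R2=(-4)&255=252
R2=252^18=238
R1=12-19=-7
After step 11: R2 = 238.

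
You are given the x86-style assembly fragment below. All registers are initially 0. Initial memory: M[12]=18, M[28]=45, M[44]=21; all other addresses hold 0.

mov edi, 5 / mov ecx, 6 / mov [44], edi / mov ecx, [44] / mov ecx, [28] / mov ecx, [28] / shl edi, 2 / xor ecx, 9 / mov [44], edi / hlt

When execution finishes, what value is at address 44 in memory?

20

after mov edi, 5: edi=5
after mov ecx, 6: ecx=6
mov [44], edi → M[44]=5
after mov ecx, [44]: ecx=M[44]=5
after mov ecx, [28]: ecx=M[28]=45
after mov ecx, [28]: ecx=M[28]=45
after shl edi, 2: edi=5<<2=20
after xor ecx, 9: ecx=45^9=36
mov [44], edi → M[44]=20
halt.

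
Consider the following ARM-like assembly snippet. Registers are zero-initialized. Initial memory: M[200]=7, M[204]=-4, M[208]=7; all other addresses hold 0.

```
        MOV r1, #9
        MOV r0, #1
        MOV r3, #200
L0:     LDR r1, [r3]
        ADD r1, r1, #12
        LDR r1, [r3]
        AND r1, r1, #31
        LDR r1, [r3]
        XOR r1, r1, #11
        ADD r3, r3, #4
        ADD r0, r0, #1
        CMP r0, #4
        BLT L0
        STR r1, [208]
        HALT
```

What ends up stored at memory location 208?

12

after MOV r1, #9: r1=9
after MOV r0, #1: r0=1
after MOV r3, #200: r3=200
after LDR r1, [r3]: r1=M[200]=7
after ADD r1, r1, #12: r1=7+12=19
after LDR r1, [r3]: r1=M[200]=7
after AND r1, r1, #31: r1=7&31=7
after LDR r1, [r3]: r1=M[200]=7
after XOR r1, r1, #11: r1=7^11=12
after ADD r3, r3, #4: r3=200+4=204
after ADD r0, r0, #1: r0=1+1=2
CMP r0, #4  (cmp 2,4)
BLT L0: taken
after LDR r1, [r3]: r1=M[204]=-4
after ADD r1, r1, #12: r1=(-4)+12=8
after LDR r1, [r3]: r1=M[204]=-4
after AND r1, r1, #31: r1=(-4)&31=28
after LDR r1, [r3]: r1=M[204]=-4
after XOR r1, r1, #11: r1=(-4)^11=-9
after ADD r3, r3, #4: r3=204+4=208
after ADD r0, r0, #1: r0=2+1=3
CMP r0, #4  (cmp 3,4)
BLT L0: taken
after LDR r1, [r3]: r1=M[208]=7
after ADD r1, r1, #12: r1=7+12=19
after LDR r1, [r3]: r1=M[208]=7
after AND r1, r1, #31: r1=7&31=7
after LDR r1, [r3]: r1=M[208]=7
after XOR r1, r1, #11: r1=7^11=12
after ADD r3, r3, #4: r3=208+4=212
after ADD r0, r0, #1: r0=3+1=4
CMP r0, #4  (cmp 4,4)
BLT L0: not taken
STR r1, [208] → M[208]=12
halt.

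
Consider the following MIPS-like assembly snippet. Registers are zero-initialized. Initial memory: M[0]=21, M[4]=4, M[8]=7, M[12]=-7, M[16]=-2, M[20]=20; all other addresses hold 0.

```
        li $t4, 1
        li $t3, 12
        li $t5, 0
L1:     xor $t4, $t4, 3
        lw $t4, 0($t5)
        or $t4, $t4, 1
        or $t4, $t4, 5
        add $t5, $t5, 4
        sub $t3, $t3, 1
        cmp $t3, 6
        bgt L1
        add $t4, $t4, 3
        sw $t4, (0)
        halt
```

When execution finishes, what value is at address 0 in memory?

li $t4, 1 → $t4=1
li $t3, 12 → $t3=12
li $t5, 0 → $t5=0
xor $t4, $t4, 3 → $t4=1^3=2
lw $t4, 0($t5) → $t4=M[0]=21
or $t4, $t4, 1 → $t4=21|1=21
or $t4, $t4, 5 → $t4=21|5=21
add $t5, $t5, 4 → $t5=0+4=4
sub $t3, $t3, 1 → $t3=12-1=11
cmp $t3, 6  (cmp 11,6)
bgt L1: taken
xor $t4, $t4, 3 → $t4=21^3=22
lw $t4, 0($t5) → $t4=M[4]=4
or $t4, $t4, 1 → $t4=4|1=5
or $t4, $t4, 5 → $t4=5|5=5
add $t5, $t5, 4 → $t5=4+4=8
sub $t3, $t3, 1 → $t3=11-1=10
cmp $t3, 6  (cmp 10,6)
bgt L1: taken
xor $t4, $t4, 3 → $t4=5^3=6
lw $t4, 0($t5) → $t4=M[8]=7
or $t4, $t4, 1 → $t4=7|1=7
or $t4, $t4, 5 → $t4=7|5=7
add $t5, $t5, 4 → $t5=8+4=12
sub $t3, $t3, 1 → $t3=10-1=9
cmp $t3, 6  (cmp 9,6)
bgt L1: taken
xor $t4, $t4, 3 → $t4=7^3=4
lw $t4, 0($t5) → $t4=M[12]=-7
or $t4, $t4, 1 → $t4=(-7)|1=-7
or $t4, $t4, 5 → $t4=(-7)|5=-3
add $t5, $t5, 4 → $t5=12+4=16
sub $t3, $t3, 1 → $t3=9-1=8
cmp $t3, 6  (cmp 8,6)
bgt L1: taken
xor $t4, $t4, 3 → $t4=(-3)^3=-2
lw $t4, 0($t5) → $t4=M[16]=-2
or $t4, $t4, 1 → $t4=(-2)|1=-1
or $t4, $t4, 5 → $t4=(-1)|5=-1
add $t5, $t5, 4 → $t5=16+4=20
sub $t3, $t3, 1 → $t3=8-1=7
cmp $t3, 6  (cmp 7,6)
bgt L1: taken
xor $t4, $t4, 3 → $t4=(-1)^3=-4
lw $t4, 0($t5) → $t4=M[20]=20
or $t4, $t4, 1 → $t4=20|1=21
or $t4, $t4, 5 → $t4=21|5=21
add $t5, $t5, 4 → $t5=20+4=24
sub $t3, $t3, 1 → $t3=7-1=6
cmp $t3, 6  (cmp 6,6)
bgt L1: not taken
add $t4, $t4, 3 → $t4=21+3=24
sw $t4, (0) → M[0]=24
halt.

24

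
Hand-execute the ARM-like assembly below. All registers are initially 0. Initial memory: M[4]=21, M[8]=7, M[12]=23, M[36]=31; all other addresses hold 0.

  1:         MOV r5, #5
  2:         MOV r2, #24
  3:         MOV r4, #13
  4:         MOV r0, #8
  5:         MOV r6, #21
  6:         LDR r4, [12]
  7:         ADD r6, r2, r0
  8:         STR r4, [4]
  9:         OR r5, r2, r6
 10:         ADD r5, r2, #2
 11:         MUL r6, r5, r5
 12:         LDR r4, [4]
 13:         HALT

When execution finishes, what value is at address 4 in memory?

23

after MOV r5, #5: r5=5
after MOV r2, #24: r2=24
after MOV r4, #13: r4=13
after MOV r0, #8: r0=8
after MOV r6, #21: r6=21
after LDR r4, [12]: r4=M[12]=23
after ADD r6, r2, r0: r6=24+8=32
STR r4, [4] → M[4]=23
after OR r5, r2, r6: r5=24|32=56
after ADD r5, r2, #2: r5=24+2=26
after MUL r6, r5, r5: r6=26*26=676
after LDR r4, [4]: r4=M[4]=23
halt.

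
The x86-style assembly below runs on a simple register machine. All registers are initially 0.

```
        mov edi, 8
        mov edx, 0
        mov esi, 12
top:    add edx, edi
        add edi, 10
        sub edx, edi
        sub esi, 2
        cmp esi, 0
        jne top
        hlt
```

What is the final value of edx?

mov edi, 8 → edi=8
mov edx, 0 → edx=0
mov esi, 12 → esi=12
add edx, edi → edx=0+8=8
add edi, 10 → edi=8+10=18
sub edx, edi → edx=8-18=-10
sub esi, 2 → esi=12-2=10
cmp esi, 0  (cmp 10,0)
jne top: taken
add edx, edi → edx=(-10)+18=8
add edi, 10 → edi=18+10=28
sub edx, edi → edx=8-28=-20
sub esi, 2 → esi=10-2=8
cmp esi, 0  (cmp 8,0)
jne top: taken
add edx, edi → edx=(-20)+28=8
add edi, 10 → edi=28+10=38
sub edx, edi → edx=8-38=-30
sub esi, 2 → esi=8-2=6
cmp esi, 0  (cmp 6,0)
jne top: taken
add edx, edi → edx=(-30)+38=8
add edi, 10 → edi=38+10=48
sub edx, edi → edx=8-48=-40
sub esi, 2 → esi=6-2=4
cmp esi, 0  (cmp 4,0)
jne top: taken
add edx, edi → edx=(-40)+48=8
add edi, 10 → edi=48+10=58
sub edx, edi → edx=8-58=-50
sub esi, 2 → esi=4-2=2
cmp esi, 0  (cmp 2,0)
jne top: taken
add edx, edi → edx=(-50)+58=8
add edi, 10 → edi=58+10=68
sub edx, edi → edx=8-68=-60
sub esi, 2 → esi=2-2=0
cmp esi, 0  (cmp 0,0)
jne top: not taken
halt.

-60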